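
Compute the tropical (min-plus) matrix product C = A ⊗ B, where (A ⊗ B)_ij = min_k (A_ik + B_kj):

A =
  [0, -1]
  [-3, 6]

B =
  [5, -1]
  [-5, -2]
A ⊗ B =
  [-6, -3]
  [1, -4]

Apply the min-plus product entry-by-entry:
  C[0][0] = min over k of (A[0][0] + B[0][0] = 0 + 5 = 5, A[0][1] + B[1][0] = -1 + -5 = -6) = -6 (attained at k = 1)
  C[0][1] = min over k of (A[0][0] + B[0][1] = 0 + -1 = -1, A[0][1] + B[1][1] = -1 + -2 = -3) = -3 (attained at k = 1)
  C[1][0] = min over k of (A[1][0] + B[0][0] = -3 + 5 = 2, A[1][1] + B[1][0] = 6 + -5 = 1) = 1 (attained at k = 1)
  C[1][1] = min over k of (A[1][0] + B[0][1] = -3 + -1 = -4, A[1][1] + B[1][1] = 6 + -2 = 4) = -4 (attained at k = 0)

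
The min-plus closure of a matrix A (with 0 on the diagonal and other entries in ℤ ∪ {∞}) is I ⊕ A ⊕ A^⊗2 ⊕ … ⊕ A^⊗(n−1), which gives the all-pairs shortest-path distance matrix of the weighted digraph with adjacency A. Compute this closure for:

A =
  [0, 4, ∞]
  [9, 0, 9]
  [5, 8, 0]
Closure =
  [0, 4, 13]
  [9, 0, 9]
  [5, 8, 0]

This is the Floyd-Warshall all-pairs shortest-path computation. For each intermediate vertex k = 0, 1, …, 2, update dist[i][j] ← min(dist[i][j], dist[i][k] + dist[k][j]). The final matrix gives, for each (i, j), the minimum total weight of any directed path from i to j (possibly empty when i = j).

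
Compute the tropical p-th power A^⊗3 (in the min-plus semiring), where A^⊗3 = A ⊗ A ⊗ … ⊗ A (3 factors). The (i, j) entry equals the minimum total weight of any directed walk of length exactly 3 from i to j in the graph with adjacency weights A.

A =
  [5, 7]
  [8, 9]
A^⊗3 =
  [15, 17]
  [18, 20]

Each entry (A^⊗3)_ij equals the minimum over all length-3 walks i = v_0 → v_1 → … → v_3 = j of Σ_t A[v_t][v_{t+1}]. For example, for (i, j) = (0, 1) we minimise over 4 possible intermediate vertex sequences; the minimum is 17, attained along the walk 0 → 0 → 0 → 1.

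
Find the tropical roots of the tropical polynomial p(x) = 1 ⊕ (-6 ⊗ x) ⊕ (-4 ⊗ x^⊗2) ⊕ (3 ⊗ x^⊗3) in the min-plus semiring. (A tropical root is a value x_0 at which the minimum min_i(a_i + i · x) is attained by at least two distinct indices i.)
Roots: {-7, -2, 7}

Each tropical root is a break point of the lower envelope of the lines y = a_i + i · x (there are 4 lines, with slopes 0, 1, ..., 3). Only the lines that attain the minimum somewhere contribute to roots; other lines are dominated. Here the surviving (envelope) indices are i = 3, i = 2, i = 1, i = 0.
Intersections between consecutive envelope lines give the roots: for adjacent envelope indices i < j the intersection is x = (a_i − a_j) / (j − i). Reading off the sorted break points: {-7, -2, 7}.
Verification: at each break x_0, at least two indices attain the minimum of min_i(a_i + i · x_0).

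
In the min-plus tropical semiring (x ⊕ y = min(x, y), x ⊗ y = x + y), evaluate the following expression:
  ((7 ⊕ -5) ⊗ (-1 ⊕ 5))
((7 ⊕ -5) ⊗ (-1 ⊕ 5)) = -6

Expand innermost to outermost. Recall ⊕ takes the minimum of its arguments and ⊗ takes their sum. Working out the expression ((7 ⊕ -5) ⊗ (-1 ⊕ 5)) gives -6.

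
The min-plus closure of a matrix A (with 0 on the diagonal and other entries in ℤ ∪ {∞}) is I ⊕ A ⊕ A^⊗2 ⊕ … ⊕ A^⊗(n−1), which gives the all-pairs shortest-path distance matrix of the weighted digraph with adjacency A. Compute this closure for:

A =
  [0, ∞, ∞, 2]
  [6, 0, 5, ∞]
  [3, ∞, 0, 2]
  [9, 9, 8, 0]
Closure =
  [0, 11, 10, 2]
  [6, 0, 5, 7]
  [3, 11, 0, 2]
  [9, 9, 8, 0]

This is the Floyd-Warshall all-pairs shortest-path computation. For each intermediate vertex k = 0, 1, …, 3, update dist[i][j] ← min(dist[i][j], dist[i][k] + dist[k][j]). The final matrix gives, for each (i, j), the minimum total weight of any directed path from i to j (possibly empty when i = j).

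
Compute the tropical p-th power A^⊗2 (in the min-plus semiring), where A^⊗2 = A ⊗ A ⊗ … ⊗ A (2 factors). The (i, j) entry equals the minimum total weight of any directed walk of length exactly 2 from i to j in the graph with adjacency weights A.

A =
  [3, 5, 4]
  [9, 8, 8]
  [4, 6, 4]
A^⊗2 =
  [6, 8, 7]
  [12, 14, 12]
  [7, 9, 8]

Each entry (A^⊗2)_ij equals the minimum over all length-2 walks i = v_0 → v_1 → … → v_2 = j of Σ_t A[v_t][v_{t+1}]. For example, for (i, j) = (0, 2) we minimise over 3 possible intermediate vertex sequences; the minimum is 7, attained along the walk 0 → 0 → 2.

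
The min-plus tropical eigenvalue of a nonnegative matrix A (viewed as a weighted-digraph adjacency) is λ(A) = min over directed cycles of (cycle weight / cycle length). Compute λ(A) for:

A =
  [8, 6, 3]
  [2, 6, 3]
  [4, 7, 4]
λ(A) = 7/2

Enumerate directed cycles and compute their means (weight / length). Sample:
  cycle 0 → 0: weight = 8, length = 1, mean = 8/1 ≈ 8.000
  cycle 1 → 1: weight = 6, length = 1, mean = 6/1 ≈ 6.000
  cycle 2 → 2: weight = 4, length = 1, mean = 4/1 ≈ 4.000
  cycle 0 → 1 → 0: weight = 8, length = 2, mean = 8/2 ≈ 4.000
  cycle 0 → 2 → 0: weight = 7, length = 2, mean = 7/2 ≈ 3.500
  cycle 1 → 0 → 1: weight = 8, length = 2, mean = 8/2 ≈ 4.000
Minimum mean = 3.500, attained e.g. along the cycle 0 → 2 → 0 with weight 7 and length 2. So λ(A) = 7/2 = 7/2.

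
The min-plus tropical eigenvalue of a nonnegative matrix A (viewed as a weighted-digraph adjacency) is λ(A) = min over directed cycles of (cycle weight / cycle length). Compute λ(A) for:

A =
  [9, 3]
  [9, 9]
λ(A) = 6

Enumerate directed cycles and compute their means (weight / length). Sample:
  cycle 0 → 0: weight = 9, length = 1, mean = 9/1 ≈ 9.000
  cycle 1 → 1: weight = 9, length = 1, mean = 9/1 ≈ 9.000
  cycle 0 → 1 → 0: weight = 12, length = 2, mean = 12/2 ≈ 6.000
  cycle 1 → 0 → 1: weight = 12, length = 2, mean = 12/2 ≈ 6.000
Minimum mean = 6.000, attained e.g. along the cycle 0 → 1 → 0 with weight 12 and length 2. So λ(A) = 12/2 = 6.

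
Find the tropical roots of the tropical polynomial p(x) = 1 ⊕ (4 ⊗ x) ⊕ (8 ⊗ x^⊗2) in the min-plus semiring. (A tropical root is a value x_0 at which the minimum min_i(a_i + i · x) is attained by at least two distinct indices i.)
Roots: {-4, -3}

Each tropical root is a break point of the lower envelope of the lines y = a_i + i · x (there are 3 lines, with slopes 0, 1, ..., 2). Only the lines that attain the minimum somewhere contribute to roots; other lines are dominated. Here the surviving (envelope) indices are i = 2, i = 1, i = 0.
Intersections between consecutive envelope lines give the roots: for adjacent envelope indices i < j the intersection is x = (a_i − a_j) / (j − i). Reading off the sorted break points: {-4, -3}.
Verification: at each break x_0, at least two indices attain the minimum of min_i(a_i + i · x_0).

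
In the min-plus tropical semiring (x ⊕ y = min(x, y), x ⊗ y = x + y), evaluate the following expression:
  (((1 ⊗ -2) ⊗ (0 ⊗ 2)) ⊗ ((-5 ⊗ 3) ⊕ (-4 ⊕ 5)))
(((1 ⊗ -2) ⊗ (0 ⊗ 2)) ⊗ ((-5 ⊗ 3) ⊕ (-4 ⊕ 5))) = -3

Expand innermost to outermost. Recall ⊕ takes the minimum of its arguments and ⊗ takes their sum. Working out the expression (((1 ⊗ -2) ⊗ (0 ⊗ 2)) ⊗ ((-5 ⊗ 3) ⊕ (-4 ⊕ 5))) gives -3.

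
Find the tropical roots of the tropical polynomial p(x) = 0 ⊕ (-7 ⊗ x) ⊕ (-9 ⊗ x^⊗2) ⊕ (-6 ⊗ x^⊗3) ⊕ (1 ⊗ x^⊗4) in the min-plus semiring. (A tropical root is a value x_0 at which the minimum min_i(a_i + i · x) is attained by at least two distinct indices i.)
Roots: {-7, -3, 2, 7}

Each tropical root is a break point of the lower envelope of the lines y = a_i + i · x (there are 5 lines, with slopes 0, 1, ..., 4). Only the lines that attain the minimum somewhere contribute to roots; other lines are dominated. Here the surviving (envelope) indices are i = 4, i = 3, i = 2, i = 1, i = 0.
Intersections between consecutive envelope lines give the roots: for adjacent envelope indices i < j the intersection is x = (a_i − a_j) / (j − i). Reading off the sorted break points: {-7, -3, 2, 7}.
Verification: at each break x_0, at least two indices attain the minimum of min_i(a_i + i · x_0).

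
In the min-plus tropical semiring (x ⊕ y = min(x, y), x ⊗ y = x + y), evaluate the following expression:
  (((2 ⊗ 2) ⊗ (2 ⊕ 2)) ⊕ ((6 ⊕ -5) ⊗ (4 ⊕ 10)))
(((2 ⊗ 2) ⊗ (2 ⊕ 2)) ⊕ ((6 ⊕ -5) ⊗ (4 ⊕ 10))) = -1

Expand innermost to outermost. Recall ⊕ takes the minimum of its arguments and ⊗ takes their sum. Working out the expression (((2 ⊗ 2) ⊗ (2 ⊕ 2)) ⊕ ((6 ⊕ -5) ⊗ (4 ⊕ 10))) gives -1.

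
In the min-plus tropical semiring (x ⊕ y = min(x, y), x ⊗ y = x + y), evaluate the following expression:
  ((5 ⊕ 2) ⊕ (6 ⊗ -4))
((5 ⊕ 2) ⊕ (6 ⊗ -4)) = 2

Expand innermost to outermost. Recall ⊕ takes the minimum of its arguments and ⊗ takes their sum. Working out the expression ((5 ⊕ 2) ⊕ (6 ⊗ -4)) gives 2.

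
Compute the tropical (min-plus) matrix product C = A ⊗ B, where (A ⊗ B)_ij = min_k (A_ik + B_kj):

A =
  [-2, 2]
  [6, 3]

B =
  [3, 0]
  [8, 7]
A ⊗ B =
  [1, -2]
  [9, 6]

Apply the min-plus product entry-by-entry:
  C[0][0] = min over k of (A[0][0] + B[0][0] = -2 + 3 = 1, A[0][1] + B[1][0] = 2 + 8 = 10) = 1 (attained at k = 0)
  C[0][1] = min over k of (A[0][0] + B[0][1] = -2 + 0 = -2, A[0][1] + B[1][1] = 2 + 7 = 9) = -2 (attained at k = 0)
  C[1][0] = min over k of (A[1][0] + B[0][0] = 6 + 3 = 9, A[1][1] + B[1][0] = 3 + 8 = 11) = 9 (attained at k = 0)
  C[1][1] = min over k of (A[1][0] + B[0][1] = 6 + 0 = 6, A[1][1] + B[1][1] = 3 + 7 = 10) = 6 (attained at k = 0)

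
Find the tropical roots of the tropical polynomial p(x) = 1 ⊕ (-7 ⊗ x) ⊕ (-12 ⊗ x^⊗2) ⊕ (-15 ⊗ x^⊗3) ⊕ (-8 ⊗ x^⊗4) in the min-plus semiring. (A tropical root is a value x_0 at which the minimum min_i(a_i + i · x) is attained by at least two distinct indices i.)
Roots: {-7, 3, 5, 8}

Each tropical root is a break point of the lower envelope of the lines y = a_i + i · x (there are 5 lines, with slopes 0, 1, ..., 4). Only the lines that attain the minimum somewhere contribute to roots; other lines are dominated. Here the surviving (envelope) indices are i = 4, i = 3, i = 2, i = 1, i = 0.
Intersections between consecutive envelope lines give the roots: for adjacent envelope indices i < j the intersection is x = (a_i − a_j) / (j − i). Reading off the sorted break points: {-7, 3, 5, 8}.
Verification: at each break x_0, at least two indices attain the minimum of min_i(a_i + i · x_0).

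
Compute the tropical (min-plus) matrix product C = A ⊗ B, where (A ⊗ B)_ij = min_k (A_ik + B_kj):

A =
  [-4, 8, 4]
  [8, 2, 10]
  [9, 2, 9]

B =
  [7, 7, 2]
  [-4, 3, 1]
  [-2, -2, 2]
A ⊗ B =
  [2, 2, -2]
  [-2, 5, 3]
  [-2, 5, 3]

Apply the min-plus product entry-by-entry:
  C[0][0] = min over k of (A[0][0] + B[0][0] = -4 + 7 = 3, A[0][1] + B[1][0] = 8 + -4 = 4, A[0][2] + B[2][0] = 4 + -2 = 2) = 2 (attained at k = 2)
  C[0][1] = min over k of (A[0][0] + B[0][1] = -4 + 7 = 3, A[0][1] + B[1][1] = 8 + 3 = 11, A[0][2] + B[2][1] = 4 + -2 = 2) = 2 (attained at k = 2)
  C[0][2] = min over k of (A[0][0] + B[0][2] = -4 + 2 = -2, A[0][1] + B[1][2] = 8 + 1 = 9, A[0][2] + B[2][2] = 4 + 2 = 6) = -2 (attained at k = 0)
  C[1][0] = min over k of (A[1][0] + B[0][0] = 8 + 7 = 15, A[1][1] + B[1][0] = 2 + -4 = -2, A[1][2] + B[2][0] = 10 + -2 = 8) = -2 (attained at k = 1)
  C[1][1] = min over k of (A[1][0] + B[0][1] = 8 + 7 = 15, A[1][1] + B[1][1] = 2 + 3 = 5, A[1][2] + B[2][1] = 10 + -2 = 8) = 5 (attained at k = 1)
  C[1][2] = min over k of (A[1][0] + B[0][2] = 8 + 2 = 10, A[1][1] + B[1][2] = 2 + 1 = 3, A[1][2] + B[2][2] = 10 + 2 = 12) = 3 (attained at k = 1)
  C[2][0] = min over k of (A[2][0] + B[0][0] = 9 + 7 = 16, A[2][1] + B[1][0] = 2 + -4 = -2, A[2][2] + B[2][0] = 9 + -2 = 7) = -2 (attained at k = 1)
  C[2][1] = min over k of (A[2][0] + B[0][1] = 9 + 7 = 16, A[2][1] + B[1][1] = 2 + 3 = 5, A[2][2] + B[2][1] = 9 + -2 = 7) = 5 (attained at k = 1)
  C[2][2] = min over k of (A[2][0] + B[0][2] = 9 + 2 = 11, A[2][1] + B[1][2] = 2 + 1 = 3, A[2][2] + B[2][2] = 9 + 2 = 11) = 3 (attained at k = 1)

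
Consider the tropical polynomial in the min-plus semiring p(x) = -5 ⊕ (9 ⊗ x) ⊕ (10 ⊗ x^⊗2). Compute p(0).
p(0) = -5

A tropical monomial a ⊗ x^⊗i evaluates to a + i · x. Evaluating each term at x = 0:
  Term 0 contributes -5 + 0 · 0 = -5
  Term 1 contributes 9 + 1 · 0 = 9
  Term 2 contributes 10 + 2 · 0 = 10
p(0) = ⊕ of these = min[-5, 9, 10] = -5.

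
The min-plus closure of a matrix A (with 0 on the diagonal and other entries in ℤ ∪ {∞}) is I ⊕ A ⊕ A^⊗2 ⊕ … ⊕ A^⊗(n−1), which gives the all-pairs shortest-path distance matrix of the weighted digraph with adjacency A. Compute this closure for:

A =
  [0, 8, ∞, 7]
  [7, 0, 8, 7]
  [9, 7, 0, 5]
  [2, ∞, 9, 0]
Closure =
  [0, 8, 16, 7]
  [7, 0, 8, 7]
  [7, 7, 0, 5]
  [2, 10, 9, 0]

This is the Floyd-Warshall all-pairs shortest-path computation. For each intermediate vertex k = 0, 1, …, 3, update dist[i][j] ← min(dist[i][j], dist[i][k] + dist[k][j]). The final matrix gives, for each (i, j), the minimum total weight of any directed path from i to j (possibly empty when i = j).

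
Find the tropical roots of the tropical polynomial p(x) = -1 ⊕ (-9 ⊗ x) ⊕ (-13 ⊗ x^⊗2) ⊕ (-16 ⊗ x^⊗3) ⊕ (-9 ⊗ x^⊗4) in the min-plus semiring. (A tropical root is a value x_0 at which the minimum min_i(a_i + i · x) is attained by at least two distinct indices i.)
Roots: {-7, 3, 4, 8}

Each tropical root is a break point of the lower envelope of the lines y = a_i + i · x (there are 5 lines, with slopes 0, 1, ..., 4). Only the lines that attain the minimum somewhere contribute to roots; other lines are dominated. Here the surviving (envelope) indices are i = 4, i = 3, i = 2, i = 1, i = 0.
Intersections between consecutive envelope lines give the roots: for adjacent envelope indices i < j the intersection is x = (a_i − a_j) / (j − i). Reading off the sorted break points: {-7, 3, 4, 8}.
Verification: at each break x_0, at least two indices attain the minimum of min_i(a_i + i · x_0).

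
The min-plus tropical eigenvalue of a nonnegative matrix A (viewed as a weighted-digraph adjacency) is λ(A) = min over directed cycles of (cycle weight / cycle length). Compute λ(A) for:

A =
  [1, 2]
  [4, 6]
λ(A) = 1

Enumerate directed cycles and compute their means (weight / length). Sample:
  cycle 0 → 0: weight = 1, length = 1, mean = 1/1 ≈ 1.000
  cycle 1 → 1: weight = 6, length = 1, mean = 6/1 ≈ 6.000
  cycle 0 → 1 → 0: weight = 6, length = 2, mean = 6/2 ≈ 3.000
  cycle 1 → 0 → 1: weight = 6, length = 2, mean = 6/2 ≈ 3.000
Minimum mean = 1.000, attained e.g. along the cycle 0 → 0 with weight 1 and length 1. So λ(A) = 1/1 = 1.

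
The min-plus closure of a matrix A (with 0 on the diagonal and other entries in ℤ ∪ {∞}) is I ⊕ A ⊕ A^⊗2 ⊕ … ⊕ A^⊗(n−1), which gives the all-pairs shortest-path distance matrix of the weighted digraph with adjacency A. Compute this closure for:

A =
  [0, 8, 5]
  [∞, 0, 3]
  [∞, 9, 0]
Closure =
  [0, 8, 5]
  [∞, 0, 3]
  [∞, 9, 0]

This is the Floyd-Warshall all-pairs shortest-path computation. For each intermediate vertex k = 0, 1, …, 2, update dist[i][j] ← min(dist[i][j], dist[i][k] + dist[k][j]). The final matrix gives, for each (i, j), the minimum total weight of any directed path from i to j (possibly empty when i = j).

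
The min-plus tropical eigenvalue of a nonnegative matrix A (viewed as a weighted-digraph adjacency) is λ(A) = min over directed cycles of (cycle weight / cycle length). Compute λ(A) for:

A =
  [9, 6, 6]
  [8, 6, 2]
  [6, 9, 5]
λ(A) = 14/3

Enumerate directed cycles and compute their means (weight / length). Sample:
  cycle 0 → 0: weight = 9, length = 1, mean = 9/1 ≈ 9.000
  cycle 1 → 1: weight = 6, length = 1, mean = 6/1 ≈ 6.000
  cycle 2 → 2: weight = 5, length = 1, mean = 5/1 ≈ 5.000
  cycle 0 → 1 → 0: weight = 14, length = 2, mean = 14/2 ≈ 7.000
  cycle 0 → 2 → 0: weight = 12, length = 2, mean = 12/2 ≈ 6.000
  cycle 1 → 0 → 1: weight = 14, length = 2, mean = 14/2 ≈ 7.000
Minimum mean = 4.667, attained e.g. along the cycle 0 → 1 → 2 → 0 with weight 14 and length 3. So λ(A) = 14/3 = 14/3.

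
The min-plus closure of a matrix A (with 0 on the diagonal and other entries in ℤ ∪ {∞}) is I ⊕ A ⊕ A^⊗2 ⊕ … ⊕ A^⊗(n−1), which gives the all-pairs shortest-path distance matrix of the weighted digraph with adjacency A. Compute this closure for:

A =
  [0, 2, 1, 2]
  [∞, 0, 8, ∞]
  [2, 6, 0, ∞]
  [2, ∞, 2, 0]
Closure =
  [0, 2, 1, 2]
  [10, 0, 8, 12]
  [2, 4, 0, 4]
  [2, 4, 2, 0]

This is the Floyd-Warshall all-pairs shortest-path computation. For each intermediate vertex k = 0, 1, …, 3, update dist[i][j] ← min(dist[i][j], dist[i][k] + dist[k][j]). The final matrix gives, for each (i, j), the minimum total weight of any directed path from i to j (possibly empty when i = j).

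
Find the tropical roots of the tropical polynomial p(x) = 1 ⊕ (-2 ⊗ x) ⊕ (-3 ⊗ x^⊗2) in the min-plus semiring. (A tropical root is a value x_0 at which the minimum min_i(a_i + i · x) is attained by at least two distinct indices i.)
Roots: {1, 3}

Each tropical root is a break point of the lower envelope of the lines y = a_i + i · x (there are 3 lines, with slopes 0, 1, ..., 2). Only the lines that attain the minimum somewhere contribute to roots; other lines are dominated. Here the surviving (envelope) indices are i = 2, i = 1, i = 0.
Intersections between consecutive envelope lines give the roots: for adjacent envelope indices i < j the intersection is x = (a_i − a_j) / (j − i). Reading off the sorted break points: {1, 3}.
Verification: at each break x_0, at least two indices attain the minimum of min_i(a_i + i · x_0).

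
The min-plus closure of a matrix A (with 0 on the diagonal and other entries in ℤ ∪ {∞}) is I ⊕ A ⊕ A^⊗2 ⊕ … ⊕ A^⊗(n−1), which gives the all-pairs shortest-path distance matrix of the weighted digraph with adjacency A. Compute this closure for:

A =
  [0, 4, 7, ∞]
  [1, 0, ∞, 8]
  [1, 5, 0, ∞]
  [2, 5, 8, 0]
Closure =
  [0, 4, 7, 12]
  [1, 0, 8, 8]
  [1, 5, 0, 13]
  [2, 5, 8, 0]

This is the Floyd-Warshall all-pairs shortest-path computation. For each intermediate vertex k = 0, 1, …, 3, update dist[i][j] ← min(dist[i][j], dist[i][k] + dist[k][j]). The final matrix gives, for each (i, j), the minimum total weight of any directed path from i to j (possibly empty when i = j).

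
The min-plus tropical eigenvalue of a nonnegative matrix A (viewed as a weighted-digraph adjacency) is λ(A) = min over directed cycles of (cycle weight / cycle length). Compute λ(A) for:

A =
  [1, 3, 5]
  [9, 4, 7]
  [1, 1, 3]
λ(A) = 1

Enumerate directed cycles and compute their means (weight / length). Sample:
  cycle 0 → 0: weight = 1, length = 1, mean = 1/1 ≈ 1.000
  cycle 1 → 1: weight = 4, length = 1, mean = 4/1 ≈ 4.000
  cycle 2 → 2: weight = 3, length = 1, mean = 3/1 ≈ 3.000
  cycle 0 → 1 → 0: weight = 12, length = 2, mean = 12/2 ≈ 6.000
  cycle 0 → 2 → 0: weight = 6, length = 2, mean = 6/2 ≈ 3.000
  cycle 1 → 0 → 1: weight = 12, length = 2, mean = 12/2 ≈ 6.000
Minimum mean = 1.000, attained e.g. along the cycle 0 → 0 with weight 1 and length 1. So λ(A) = 1/1 = 1.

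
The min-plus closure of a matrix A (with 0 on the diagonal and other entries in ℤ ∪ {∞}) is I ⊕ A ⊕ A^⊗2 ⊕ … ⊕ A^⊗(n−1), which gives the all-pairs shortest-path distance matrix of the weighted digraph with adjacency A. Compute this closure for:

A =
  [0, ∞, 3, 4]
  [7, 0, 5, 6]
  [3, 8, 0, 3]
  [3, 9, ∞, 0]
Closure =
  [0, 11, 3, 4]
  [7, 0, 5, 6]
  [3, 8, 0, 3]
  [3, 9, 6, 0]

This is the Floyd-Warshall all-pairs shortest-path computation. For each intermediate vertex k = 0, 1, …, 3, update dist[i][j] ← min(dist[i][j], dist[i][k] + dist[k][j]). The final matrix gives, for each (i, j), the minimum total weight of any directed path from i to j (possibly empty when i = j).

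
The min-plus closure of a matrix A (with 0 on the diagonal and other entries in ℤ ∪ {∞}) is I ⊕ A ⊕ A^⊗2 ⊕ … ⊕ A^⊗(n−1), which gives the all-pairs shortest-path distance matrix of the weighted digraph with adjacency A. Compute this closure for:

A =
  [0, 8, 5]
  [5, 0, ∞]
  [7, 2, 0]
Closure =
  [0, 7, 5]
  [5, 0, 10]
  [7, 2, 0]

This is the Floyd-Warshall all-pairs shortest-path computation. For each intermediate vertex k = 0, 1, …, 2, update dist[i][j] ← min(dist[i][j], dist[i][k] + dist[k][j]). The final matrix gives, for each (i, j), the minimum total weight of any directed path from i to j (possibly empty when i = j).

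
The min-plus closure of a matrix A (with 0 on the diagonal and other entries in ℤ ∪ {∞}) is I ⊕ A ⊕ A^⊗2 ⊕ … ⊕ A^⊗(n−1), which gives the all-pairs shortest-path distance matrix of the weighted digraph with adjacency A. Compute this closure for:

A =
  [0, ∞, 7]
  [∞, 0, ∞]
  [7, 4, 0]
Closure =
  [0, 11, 7]
  [∞, 0, ∞]
  [7, 4, 0]

This is the Floyd-Warshall all-pairs shortest-path computation. For each intermediate vertex k = 0, 1, …, 2, update dist[i][j] ← min(dist[i][j], dist[i][k] + dist[k][j]). The final matrix gives, for each (i, j), the minimum total weight of any directed path from i to j (possibly empty when i = j).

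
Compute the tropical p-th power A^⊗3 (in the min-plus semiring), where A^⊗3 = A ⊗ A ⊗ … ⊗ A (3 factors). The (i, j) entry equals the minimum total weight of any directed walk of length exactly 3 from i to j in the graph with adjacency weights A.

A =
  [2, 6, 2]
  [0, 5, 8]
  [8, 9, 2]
A^⊗3 =
  [6, 10, 6]
  [4, 8, 4]
  [11, 13, 6]

Each entry (A^⊗3)_ij equals the minimum over all length-3 walks i = v_0 → v_1 → … → v_3 = j of Σ_t A[v_t][v_{t+1}]. For example, for (i, j) = (0, 2) we minimise over 9 possible intermediate vertex sequences; the minimum is 6, attained along the walk 0 → 0 → 0 → 2.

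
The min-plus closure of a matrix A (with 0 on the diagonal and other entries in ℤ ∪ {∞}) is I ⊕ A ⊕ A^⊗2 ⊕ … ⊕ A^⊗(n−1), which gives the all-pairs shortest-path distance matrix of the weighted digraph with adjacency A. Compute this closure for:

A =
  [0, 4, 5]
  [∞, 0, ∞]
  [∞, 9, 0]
Closure =
  [0, 4, 5]
  [∞, 0, ∞]
  [∞, 9, 0]

This is the Floyd-Warshall all-pairs shortest-path computation. For each intermediate vertex k = 0, 1, …, 2, update dist[i][j] ← min(dist[i][j], dist[i][k] + dist[k][j]). The final matrix gives, for each (i, j), the minimum total weight of any directed path from i to j (possibly empty when i = j).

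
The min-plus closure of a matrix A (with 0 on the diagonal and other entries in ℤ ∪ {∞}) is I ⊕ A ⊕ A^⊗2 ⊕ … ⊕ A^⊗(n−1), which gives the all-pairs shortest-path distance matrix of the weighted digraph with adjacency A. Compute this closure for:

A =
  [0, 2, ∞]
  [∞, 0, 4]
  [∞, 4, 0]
Closure =
  [0, 2, 6]
  [∞, 0, 4]
  [∞, 4, 0]

This is the Floyd-Warshall all-pairs shortest-path computation. For each intermediate vertex k = 0, 1, …, 2, update dist[i][j] ← min(dist[i][j], dist[i][k] + dist[k][j]). The final matrix gives, for each (i, j), the minimum total weight of any directed path from i to j (possibly empty when i = j).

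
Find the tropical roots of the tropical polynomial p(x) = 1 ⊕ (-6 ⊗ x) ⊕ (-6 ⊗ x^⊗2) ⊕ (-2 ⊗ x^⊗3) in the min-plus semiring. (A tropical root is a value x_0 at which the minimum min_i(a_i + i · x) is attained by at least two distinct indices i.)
Roots: {-4, 0, 7}

Each tropical root is a break point of the lower envelope of the lines y = a_i + i · x (there are 4 lines, with slopes 0, 1, ..., 3). Only the lines that attain the minimum somewhere contribute to roots; other lines are dominated. Here the surviving (envelope) indices are i = 3, i = 2, i = 1, i = 0.
Intersections between consecutive envelope lines give the roots: for adjacent envelope indices i < j the intersection is x = (a_i − a_j) / (j − i). Reading off the sorted break points: {-4, 0, 7}.
Verification: at each break x_0, at least two indices attain the minimum of min_i(a_i + i · x_0).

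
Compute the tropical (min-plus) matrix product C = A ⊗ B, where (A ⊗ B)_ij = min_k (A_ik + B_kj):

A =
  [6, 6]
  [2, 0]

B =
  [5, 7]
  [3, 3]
A ⊗ B =
  [9, 9]
  [3, 3]

Apply the min-plus product entry-by-entry:
  C[0][0] = min over k of (A[0][0] + B[0][0] = 6 + 5 = 11, A[0][1] + B[1][0] = 6 + 3 = 9) = 9 (attained at k = 1)
  C[0][1] = min over k of (A[0][0] + B[0][1] = 6 + 7 = 13, A[0][1] + B[1][1] = 6 + 3 = 9) = 9 (attained at k = 1)
  C[1][0] = min over k of (A[1][0] + B[0][0] = 2 + 5 = 7, A[1][1] + B[1][0] = 0 + 3 = 3) = 3 (attained at k = 1)
  C[1][1] = min over k of (A[1][0] + B[0][1] = 2 + 7 = 9, A[1][1] + B[1][1] = 0 + 3 = 3) = 3 (attained at k = 1)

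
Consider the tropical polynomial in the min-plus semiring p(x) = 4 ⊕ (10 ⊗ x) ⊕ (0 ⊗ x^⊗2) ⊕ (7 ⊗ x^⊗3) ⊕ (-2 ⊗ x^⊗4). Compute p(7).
p(7) = 4

A tropical monomial a ⊗ x^⊗i evaluates to a + i · x. Evaluating each term at x = 7:
  Term 0 contributes 4 + 0 · 7 = 4
  Term 1 contributes 10 + 1 · 7 = 17
  Term 2 contributes 0 + 2 · 7 = 14
  Term 3 contributes 7 + 3 · 7 = 28
  Term 4 contributes -2 + 4 · 7 = 26
p(7) = ⊕ of these = min[4, 17, 14, 28, 26] = 4.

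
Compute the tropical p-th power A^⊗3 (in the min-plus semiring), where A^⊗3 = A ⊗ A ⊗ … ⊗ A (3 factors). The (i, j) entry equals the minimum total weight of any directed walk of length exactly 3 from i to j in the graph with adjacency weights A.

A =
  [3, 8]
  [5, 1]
A^⊗3 =
  [9, 10]
  [7, 3]

Each entry (A^⊗3)_ij equals the minimum over all length-3 walks i = v_0 → v_1 → … → v_3 = j of Σ_t A[v_t][v_{t+1}]. For example, for (i, j) = (0, 1) we minimise over 4 possible intermediate vertex sequences; the minimum is 10, attained along the walk 0 → 1 → 1 → 1.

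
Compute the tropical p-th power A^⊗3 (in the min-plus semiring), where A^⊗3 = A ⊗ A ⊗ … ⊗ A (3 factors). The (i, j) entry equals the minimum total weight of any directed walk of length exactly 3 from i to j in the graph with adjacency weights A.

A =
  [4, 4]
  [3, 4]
A^⊗3 =
  [11, 11]
  [10, 11]

Each entry (A^⊗3)_ij equals the minimum over all length-3 walks i = v_0 → v_1 → … → v_3 = j of Σ_t A[v_t][v_{t+1}]. For example, for (i, j) = (0, 1) we minimise over 4 possible intermediate vertex sequences; the minimum is 11, attained along the walk 0 → 1 → 0 → 1.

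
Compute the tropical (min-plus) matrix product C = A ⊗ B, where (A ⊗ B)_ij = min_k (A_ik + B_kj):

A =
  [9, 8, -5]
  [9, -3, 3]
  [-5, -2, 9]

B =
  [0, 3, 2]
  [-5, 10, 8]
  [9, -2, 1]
A ⊗ B =
  [3, -7, -4]
  [-8, 1, 4]
  [-7, -2, -3]

Apply the min-plus product entry-by-entry:
  C[0][0] = min over k of (A[0][0] + B[0][0] = 9 + 0 = 9, A[0][1] + B[1][0] = 8 + -5 = 3, A[0][2] + B[2][0] = -5 + 9 = 4) = 3 (attained at k = 1)
  C[0][1] = min over k of (A[0][0] + B[0][1] = 9 + 3 = 12, A[0][1] + B[1][1] = 8 + 10 = 18, A[0][2] + B[2][1] = -5 + -2 = -7) = -7 (attained at k = 2)
  C[0][2] = min over k of (A[0][0] + B[0][2] = 9 + 2 = 11, A[0][1] + B[1][2] = 8 + 8 = 16, A[0][2] + B[2][2] = -5 + 1 = -4) = -4 (attained at k = 2)
  C[1][0] = min over k of (A[1][0] + B[0][0] = 9 + 0 = 9, A[1][1] + B[1][0] = -3 + -5 = -8, A[1][2] + B[2][0] = 3 + 9 = 12) = -8 (attained at k = 1)
  C[1][1] = min over k of (A[1][0] + B[0][1] = 9 + 3 = 12, A[1][1] + B[1][1] = -3 + 10 = 7, A[1][2] + B[2][1] = 3 + -2 = 1) = 1 (attained at k = 2)
  C[1][2] = min over k of (A[1][0] + B[0][2] = 9 + 2 = 11, A[1][1] + B[1][2] = -3 + 8 = 5, A[1][2] + B[2][2] = 3 + 1 = 4) = 4 (attained at k = 2)
  C[2][0] = min over k of (A[2][0] + B[0][0] = -5 + 0 = -5, A[2][1] + B[1][0] = -2 + -5 = -7, A[2][2] + B[2][0] = 9 + 9 = 18) = -7 (attained at k = 1)
  C[2][1] = min over k of (A[2][0] + B[0][1] = -5 + 3 = -2, A[2][1] + B[1][1] = -2 + 10 = 8, A[2][2] + B[2][1] = 9 + -2 = 7) = -2 (attained at k = 0)
  C[2][2] = min over k of (A[2][0] + B[0][2] = -5 + 2 = -3, A[2][1] + B[1][2] = -2 + 8 = 6, A[2][2] + B[2][2] = 9 + 1 = 10) = -3 (attained at k = 0)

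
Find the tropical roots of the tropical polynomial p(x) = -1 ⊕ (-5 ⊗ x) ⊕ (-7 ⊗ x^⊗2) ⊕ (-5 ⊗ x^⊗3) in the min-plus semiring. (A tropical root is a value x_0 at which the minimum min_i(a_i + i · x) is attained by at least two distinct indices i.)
Roots: {-2, 2, 4}

Each tropical root is a break point of the lower envelope of the lines y = a_i + i · x (there are 4 lines, with slopes 0, 1, ..., 3). Only the lines that attain the minimum somewhere contribute to roots; other lines are dominated. Here the surviving (envelope) indices are i = 3, i = 2, i = 1, i = 0.
Intersections between consecutive envelope lines give the roots: for adjacent envelope indices i < j the intersection is x = (a_i − a_j) / (j − i). Reading off the sorted break points: {-2, 2, 4}.
Verification: at each break x_0, at least two indices attain the minimum of min_i(a_i + i · x_0).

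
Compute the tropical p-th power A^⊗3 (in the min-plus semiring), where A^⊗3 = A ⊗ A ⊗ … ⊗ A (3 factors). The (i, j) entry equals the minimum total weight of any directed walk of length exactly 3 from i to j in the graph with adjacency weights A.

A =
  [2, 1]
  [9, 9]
A^⊗3 =
  [6, 5]
  [13, 12]

Each entry (A^⊗3)_ij equals the minimum over all length-3 walks i = v_0 → v_1 → … → v_3 = j of Σ_t A[v_t][v_{t+1}]. For example, for (i, j) = (0, 1) we minimise over 4 possible intermediate vertex sequences; the minimum is 5, attained along the walk 0 → 0 → 0 → 1.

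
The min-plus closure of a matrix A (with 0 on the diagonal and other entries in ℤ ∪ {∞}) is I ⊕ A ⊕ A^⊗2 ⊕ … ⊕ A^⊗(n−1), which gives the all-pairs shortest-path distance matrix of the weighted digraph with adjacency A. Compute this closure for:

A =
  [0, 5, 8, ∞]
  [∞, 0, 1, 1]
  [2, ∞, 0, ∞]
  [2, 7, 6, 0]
Closure =
  [0, 5, 6, 6]
  [3, 0, 1, 1]
  [2, 7, 0, 8]
  [2, 7, 6, 0]

This is the Floyd-Warshall all-pairs shortest-path computation. For each intermediate vertex k = 0, 1, …, 3, update dist[i][j] ← min(dist[i][j], dist[i][k] + dist[k][j]). The final matrix gives, for each (i, j), the minimum total weight of any directed path from i to j (possibly empty when i = j).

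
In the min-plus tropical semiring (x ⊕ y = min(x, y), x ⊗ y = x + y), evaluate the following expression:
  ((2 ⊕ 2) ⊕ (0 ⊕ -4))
((2 ⊕ 2) ⊕ (0 ⊕ -4)) = -4

Expand innermost to outermost. Recall ⊕ takes the minimum of its arguments and ⊗ takes their sum. Working out the expression ((2 ⊕ 2) ⊕ (0 ⊕ -4)) gives -4.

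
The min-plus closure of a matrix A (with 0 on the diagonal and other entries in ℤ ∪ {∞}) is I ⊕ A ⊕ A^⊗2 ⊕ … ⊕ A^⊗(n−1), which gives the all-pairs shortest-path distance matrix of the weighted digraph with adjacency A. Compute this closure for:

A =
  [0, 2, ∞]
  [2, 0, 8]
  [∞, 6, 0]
Closure =
  [0, 2, 10]
  [2, 0, 8]
  [8, 6, 0]

This is the Floyd-Warshall all-pairs shortest-path computation. For each intermediate vertex k = 0, 1, …, 2, update dist[i][j] ← min(dist[i][j], dist[i][k] + dist[k][j]). The final matrix gives, for each (i, j), the minimum total weight of any directed path from i to j (possibly empty when i = j).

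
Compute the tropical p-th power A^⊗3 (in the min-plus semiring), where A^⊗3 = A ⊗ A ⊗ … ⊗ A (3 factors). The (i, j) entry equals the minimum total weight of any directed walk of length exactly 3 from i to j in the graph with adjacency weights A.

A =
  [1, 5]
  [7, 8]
A^⊗3 =
  [3, 7]
  [9, 13]

Each entry (A^⊗3)_ij equals the minimum over all length-3 walks i = v_0 → v_1 → … → v_3 = j of Σ_t A[v_t][v_{t+1}]. For example, for (i, j) = (0, 1) we minimise over 4 possible intermediate vertex sequences; the minimum is 7, attained along the walk 0 → 0 → 0 → 1.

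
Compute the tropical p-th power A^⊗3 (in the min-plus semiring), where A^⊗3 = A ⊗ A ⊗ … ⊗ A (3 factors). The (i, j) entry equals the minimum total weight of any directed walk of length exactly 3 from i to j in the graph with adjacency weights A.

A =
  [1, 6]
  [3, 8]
A^⊗3 =
  [3, 8]
  [5, 10]

Each entry (A^⊗3)_ij equals the minimum over all length-3 walks i = v_0 → v_1 → … → v_3 = j of Σ_t A[v_t][v_{t+1}]. For example, for (i, j) = (0, 1) we minimise over 4 possible intermediate vertex sequences; the minimum is 8, attained along the walk 0 → 0 → 0 → 1.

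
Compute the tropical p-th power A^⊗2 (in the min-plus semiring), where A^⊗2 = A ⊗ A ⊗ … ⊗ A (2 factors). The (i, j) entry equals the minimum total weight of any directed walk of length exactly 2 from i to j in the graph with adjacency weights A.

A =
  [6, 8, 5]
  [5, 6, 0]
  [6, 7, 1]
A^⊗2 =
  [11, 12, 6]
  [6, 7, 1]
  [7, 8, 2]

Each entry (A^⊗2)_ij equals the minimum over all length-2 walks i = v_0 → v_1 → … → v_2 = j of Σ_t A[v_t][v_{t+1}]. For example, for (i, j) = (0, 2) we minimise over 3 possible intermediate vertex sequences; the minimum is 6, attained along the walk 0 → 2 → 2.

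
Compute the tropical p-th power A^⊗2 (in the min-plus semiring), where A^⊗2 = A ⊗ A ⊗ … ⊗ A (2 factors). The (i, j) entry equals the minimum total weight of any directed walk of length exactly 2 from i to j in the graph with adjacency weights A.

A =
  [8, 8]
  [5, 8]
A^⊗2 =
  [13, 16]
  [13, 13]

Each entry (A^⊗2)_ij equals the minimum over all length-2 walks i = v_0 → v_1 → … → v_2 = j of Σ_t A[v_t][v_{t+1}]. For example, for (i, j) = (0, 1) we minimise over 2 possible intermediate vertex sequences; the minimum is 16, attained along the walk 0 → 0 → 1.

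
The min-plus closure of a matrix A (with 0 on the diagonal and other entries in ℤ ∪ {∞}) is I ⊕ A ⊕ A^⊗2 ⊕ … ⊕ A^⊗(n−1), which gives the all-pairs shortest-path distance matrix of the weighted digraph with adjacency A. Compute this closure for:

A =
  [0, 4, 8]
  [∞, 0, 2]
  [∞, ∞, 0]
Closure =
  [0, 4, 6]
  [∞, 0, 2]
  [∞, ∞, 0]

This is the Floyd-Warshall all-pairs shortest-path computation. For each intermediate vertex k = 0, 1, …, 2, update dist[i][j] ← min(dist[i][j], dist[i][k] + dist[k][j]). The final matrix gives, for each (i, j), the minimum total weight of any directed path from i to j (possibly empty when i = j).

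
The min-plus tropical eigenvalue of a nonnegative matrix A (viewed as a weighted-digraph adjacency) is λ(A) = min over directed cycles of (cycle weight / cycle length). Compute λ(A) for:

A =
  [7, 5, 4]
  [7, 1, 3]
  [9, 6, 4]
λ(A) = 1

Enumerate directed cycles and compute their means (weight / length). Sample:
  cycle 0 → 0: weight = 7, length = 1, mean = 7/1 ≈ 7.000
  cycle 1 → 1: weight = 1, length = 1, mean = 1/1 ≈ 1.000
  cycle 2 → 2: weight = 4, length = 1, mean = 4/1 ≈ 4.000
  cycle 0 → 1 → 0: weight = 12, length = 2, mean = 12/2 ≈ 6.000
  cycle 0 → 2 → 0: weight = 13, length = 2, mean = 13/2 ≈ 6.500
  cycle 1 → 0 → 1: weight = 12, length = 2, mean = 12/2 ≈ 6.000
Minimum mean = 1.000, attained e.g. along the cycle 1 → 1 with weight 1 and length 1. So λ(A) = 1/1 = 1.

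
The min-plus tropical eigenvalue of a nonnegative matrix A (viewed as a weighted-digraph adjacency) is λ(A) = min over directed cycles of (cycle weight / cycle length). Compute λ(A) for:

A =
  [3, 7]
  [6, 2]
λ(A) = 2

Enumerate directed cycles and compute their means (weight / length). Sample:
  cycle 0 → 0: weight = 3, length = 1, mean = 3/1 ≈ 3.000
  cycle 1 → 1: weight = 2, length = 1, mean = 2/1 ≈ 2.000
  cycle 0 → 1 → 0: weight = 13, length = 2, mean = 13/2 ≈ 6.500
  cycle 1 → 0 → 1: weight = 13, length = 2, mean = 13/2 ≈ 6.500
Minimum mean = 2.000, attained e.g. along the cycle 1 → 1 with weight 2 and length 1. So λ(A) = 2/1 = 2.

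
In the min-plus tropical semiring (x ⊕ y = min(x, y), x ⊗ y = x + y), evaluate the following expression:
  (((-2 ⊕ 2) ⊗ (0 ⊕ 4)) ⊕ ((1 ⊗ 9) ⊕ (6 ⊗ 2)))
(((-2 ⊕ 2) ⊗ (0 ⊕ 4)) ⊕ ((1 ⊗ 9) ⊕ (6 ⊗ 2))) = -2

Expand innermost to outermost. Recall ⊕ takes the minimum of its arguments and ⊗ takes their sum. Working out the expression (((-2 ⊕ 2) ⊗ (0 ⊕ 4)) ⊕ ((1 ⊗ 9) ⊕ (6 ⊗ 2))) gives -2.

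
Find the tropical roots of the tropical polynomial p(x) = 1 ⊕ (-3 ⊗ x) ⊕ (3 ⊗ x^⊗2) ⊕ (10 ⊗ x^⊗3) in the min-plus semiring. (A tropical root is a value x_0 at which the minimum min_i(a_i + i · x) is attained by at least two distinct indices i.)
Roots: {-7, -6, 4}

Each tropical root is a break point of the lower envelope of the lines y = a_i + i · x (there are 4 lines, with slopes 0, 1, ..., 3). Only the lines that attain the minimum somewhere contribute to roots; other lines are dominated. Here the surviving (envelope) indices are i = 3, i = 2, i = 1, i = 0.
Intersections between consecutive envelope lines give the roots: for adjacent envelope indices i < j the intersection is x = (a_i − a_j) / (j − i). Reading off the sorted break points: {-7, -6, 4}.
Verification: at each break x_0, at least two indices attain the minimum of min_i(a_i + i · x_0).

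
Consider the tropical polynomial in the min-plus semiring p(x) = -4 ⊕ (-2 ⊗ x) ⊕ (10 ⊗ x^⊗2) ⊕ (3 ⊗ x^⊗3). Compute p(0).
p(0) = -4

A tropical monomial a ⊗ x^⊗i evaluates to a + i · x. Evaluating each term at x = 0:
  Term 0 contributes -4 + 0 · 0 = -4
  Term 1 contributes -2 + 1 · 0 = -2
  Term 2 contributes 10 + 2 · 0 = 10
  Term 3 contributes 3 + 3 · 0 = 3
p(0) = ⊕ of these = min[-4, -2, 10, 3] = -4.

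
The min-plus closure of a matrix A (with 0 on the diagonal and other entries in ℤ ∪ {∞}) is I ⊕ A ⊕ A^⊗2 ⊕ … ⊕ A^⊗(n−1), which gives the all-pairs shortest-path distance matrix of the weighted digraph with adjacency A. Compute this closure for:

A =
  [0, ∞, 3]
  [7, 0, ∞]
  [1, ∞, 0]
Closure =
  [0, ∞, 3]
  [7, 0, 10]
  [1, ∞, 0]

This is the Floyd-Warshall all-pairs shortest-path computation. For each intermediate vertex k = 0, 1, …, 2, update dist[i][j] ← min(dist[i][j], dist[i][k] + dist[k][j]). The final matrix gives, for each (i, j), the minimum total weight of any directed path from i to j (possibly empty when i = j).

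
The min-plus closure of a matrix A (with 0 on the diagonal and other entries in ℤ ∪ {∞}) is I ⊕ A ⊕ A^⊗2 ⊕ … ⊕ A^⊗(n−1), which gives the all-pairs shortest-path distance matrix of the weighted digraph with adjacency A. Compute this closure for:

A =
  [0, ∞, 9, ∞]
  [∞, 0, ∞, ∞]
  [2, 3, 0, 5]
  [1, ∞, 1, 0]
Closure =
  [0, 12, 9, 14]
  [∞, 0, ∞, ∞]
  [2, 3, 0, 5]
  [1, 4, 1, 0]

This is the Floyd-Warshall all-pairs shortest-path computation. For each intermediate vertex k = 0, 1, …, 3, update dist[i][j] ← min(dist[i][j], dist[i][k] + dist[k][j]). The final matrix gives, for each (i, j), the minimum total weight of any directed path from i to j (possibly empty when i = j).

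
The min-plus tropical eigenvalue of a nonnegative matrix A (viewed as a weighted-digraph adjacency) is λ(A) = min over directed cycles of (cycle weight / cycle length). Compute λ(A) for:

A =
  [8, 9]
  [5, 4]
λ(A) = 4

Enumerate directed cycles and compute their means (weight / length). Sample:
  cycle 0 → 0: weight = 8, length = 1, mean = 8/1 ≈ 8.000
  cycle 1 → 1: weight = 4, length = 1, mean = 4/1 ≈ 4.000
  cycle 0 → 1 → 0: weight = 14, length = 2, mean = 14/2 ≈ 7.000
  cycle 1 → 0 → 1: weight = 14, length = 2, mean = 14/2 ≈ 7.000
Minimum mean = 4.000, attained e.g. along the cycle 1 → 1 with weight 4 and length 1. So λ(A) = 4/1 = 4.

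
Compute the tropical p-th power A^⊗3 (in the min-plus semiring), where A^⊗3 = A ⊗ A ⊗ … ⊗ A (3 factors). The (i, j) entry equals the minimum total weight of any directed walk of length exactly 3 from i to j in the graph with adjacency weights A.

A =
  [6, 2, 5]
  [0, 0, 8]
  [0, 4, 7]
A^⊗3 =
  [2, 2, 7]
  [0, 0, 5]
  [2, 2, 9]

Each entry (A^⊗3)_ij equals the minimum over all length-3 walks i = v_0 → v_1 → … → v_3 = j of Σ_t A[v_t][v_{t+1}]. For example, for (i, j) = (0, 2) we minimise over 9 possible intermediate vertex sequences; the minimum is 7, attained along the walk 0 → 1 → 0 → 2.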